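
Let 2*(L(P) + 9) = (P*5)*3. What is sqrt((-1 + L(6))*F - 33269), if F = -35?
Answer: I*sqrt(34494) ≈ 185.73*I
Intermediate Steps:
L(P) = -9 + 15*P/2 (L(P) = -9 + ((P*5)*3)/2 = -9 + ((5*P)*3)/2 = -9 + (15*P)/2 = -9 + 15*P/2)
sqrt((-1 + L(6))*F - 33269) = sqrt((-1 + (-9 + (15/2)*6))*(-35) - 33269) = sqrt((-1 + (-9 + 45))*(-35) - 33269) = sqrt((-1 + 36)*(-35) - 33269) = sqrt(35*(-35) - 33269) = sqrt(-1225 - 33269) = sqrt(-34494) = I*sqrt(34494)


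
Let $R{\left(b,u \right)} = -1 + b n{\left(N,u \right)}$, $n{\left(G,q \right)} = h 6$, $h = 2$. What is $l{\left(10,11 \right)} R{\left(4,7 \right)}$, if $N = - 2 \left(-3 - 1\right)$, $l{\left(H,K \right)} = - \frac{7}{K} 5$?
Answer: $- \frac{1645}{11} \approx -149.55$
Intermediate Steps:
$l{\left(H,K \right)} = - \frac{35}{K}$
$N = 8$ ($N = \left(-2\right) \left(-4\right) = 8$)
$n{\left(G,q \right)} = 12$ ($n{\left(G,q \right)} = 2 \cdot 6 = 12$)
$R{\left(b,u \right)} = -1 + 12 b$ ($R{\left(b,u \right)} = -1 + b 12 = -1 + 12 b$)
$l{\left(10,11 \right)} R{\left(4,7 \right)} = - \frac{35}{11} \left(-1 + 12 \cdot 4\right) = \left(-35\right) \frac{1}{11} \left(-1 + 48\right) = \left(- \frac{35}{11}\right) 47 = - \frac{1645}{11}$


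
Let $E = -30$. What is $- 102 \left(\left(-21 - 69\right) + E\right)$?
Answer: $12240$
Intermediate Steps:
$- 102 \left(\left(-21 - 69\right) + E\right) = - 102 \left(\left(-21 - 69\right) - 30\right) = - 102 \left(-90 - 30\right) = \left(-102\right) \left(-120\right) = 12240$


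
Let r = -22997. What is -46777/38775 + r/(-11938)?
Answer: 7091167/9848850 ≈ 0.72000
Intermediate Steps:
-46777/38775 + r/(-11938) = -46777/38775 - 22997/(-11938) = -46777*1/38775 - 22997*(-1/11938) = -46777/38775 + 22997/11938 = 7091167/9848850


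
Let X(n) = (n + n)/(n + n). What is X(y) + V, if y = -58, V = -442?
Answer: -441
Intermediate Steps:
X(n) = 1 (X(n) = (2*n)/((2*n)) = (2*n)*(1/(2*n)) = 1)
X(y) + V = 1 - 442 = -441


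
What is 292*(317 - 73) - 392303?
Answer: -321055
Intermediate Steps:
292*(317 - 73) - 392303 = 292*244 - 392303 = 71248 - 392303 = -321055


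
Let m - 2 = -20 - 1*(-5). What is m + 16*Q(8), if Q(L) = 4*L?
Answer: 499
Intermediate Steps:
m = -13 (m = 2 + (-20 - 1*(-5)) = 2 + (-20 + 5) = 2 - 15 = -13)
m + 16*Q(8) = -13 + 16*(4*8) = -13 + 16*32 = -13 + 512 = 499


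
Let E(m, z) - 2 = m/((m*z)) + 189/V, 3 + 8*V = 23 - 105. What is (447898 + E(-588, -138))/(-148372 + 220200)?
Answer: 5253658259/842542440 ≈ 6.2355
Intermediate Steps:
V = -85/8 (V = -3/8 + (23 - 105)/8 = -3/8 + (⅛)*(-82) = -3/8 - 41/4 = -85/8 ≈ -10.625)
E(m, z) = -1342/85 + 1/z (E(m, z) = 2 + (m/((m*z)) + 189/(-85/8)) = 2 + (m*(1/(m*z)) + 189*(-8/85)) = 2 + (1/z - 1512/85) = 2 + (-1512/85 + 1/z) = -1342/85 + 1/z)
(447898 + E(-588, -138))/(-148372 + 220200) = (447898 + (-1342/85 + 1/(-138)))/(-148372 + 220200) = (447898 + (-1342/85 - 1/138))/71828 = (447898 - 185281/11730)*(1/71828) = (5253658259/11730)*(1/71828) = 5253658259/842542440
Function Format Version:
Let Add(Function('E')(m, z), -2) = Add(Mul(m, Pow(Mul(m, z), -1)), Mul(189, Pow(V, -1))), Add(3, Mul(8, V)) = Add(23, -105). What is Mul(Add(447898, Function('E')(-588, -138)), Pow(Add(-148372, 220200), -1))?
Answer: Rational(5253658259, 842542440) ≈ 6.2355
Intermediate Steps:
V = Rational(-85, 8) (V = Add(Rational(-3, 8), Mul(Rational(1, 8), Add(23, -105))) = Add(Rational(-3, 8), Mul(Rational(1, 8), -82)) = Add(Rational(-3, 8), Rational(-41, 4)) = Rational(-85, 8) ≈ -10.625)
Function('E')(m, z) = Add(Rational(-1342, 85), Pow(z, -1)) (Function('E')(m, z) = Add(2, Add(Mul(m, Pow(Mul(m, z), -1)), Mul(189, Pow(Rational(-85, 8), -1)))) = Add(2, Add(Mul(m, Mul(Pow(m, -1), Pow(z, -1))), Mul(189, Rational(-8, 85)))) = Add(2, Add(Pow(z, -1), Rational(-1512, 85))) = Add(2, Add(Rational(-1512, 85), Pow(z, -1))) = Add(Rational(-1342, 85), Pow(z, -1)))
Mul(Add(447898, Function('E')(-588, -138)), Pow(Add(-148372, 220200), -1)) = Mul(Add(447898, Add(Rational(-1342, 85), Pow(-138, -1))), Pow(Add(-148372, 220200), -1)) = Mul(Add(447898, Add(Rational(-1342, 85), Rational(-1, 138))), Pow(71828, -1)) = Mul(Add(447898, Rational(-185281, 11730)), Rational(1, 71828)) = Mul(Rational(5253658259, 11730), Rational(1, 71828)) = Rational(5253658259, 842542440)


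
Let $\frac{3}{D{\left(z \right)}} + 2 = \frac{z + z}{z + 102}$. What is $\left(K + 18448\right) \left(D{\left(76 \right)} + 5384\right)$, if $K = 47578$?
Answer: $\frac{6040289571}{17} \approx 3.5531 \cdot 10^{8}$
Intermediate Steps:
$D{\left(z \right)} = \frac{3}{-2 + \frac{2 z}{102 + z}}$ ($D{\left(z \right)} = \frac{3}{-2 + \frac{z + z}{z + 102}} = \frac{3}{-2 + \frac{2 z}{102 + z}}$)
$\left(K + 18448\right) \left(D{\left(76 \right)} + 5384\right) = \left(47578 + 18448\right) \left(\left(- \frac{3}{2} - \frac{19}{17}\right) + 5384\right) = 66026 \left(\left(- \frac{3}{2} - \frac{19}{17}\right) + 5384\right) = 66026 \left(- \frac{89}{34} + 5384\right) = 66026 \cdot \frac{182967}{34} = \frac{6040289571}{17}$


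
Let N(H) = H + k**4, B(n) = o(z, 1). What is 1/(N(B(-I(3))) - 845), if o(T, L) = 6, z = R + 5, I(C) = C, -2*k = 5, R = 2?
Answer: -16/12799 ≈ -0.0012501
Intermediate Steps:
k = -5/2 (k = -1/2*5 = -5/2 ≈ -2.5000)
z = 7 (z = 2 + 5 = 7)
B(n) = 6
N(H) = 625/16 + H (N(H) = H + (-5/2)**4 = H + 625/16 = 625/16 + H)
1/(N(B(-I(3))) - 845) = 1/((625/16 + 6) - 845) = 1/(721/16 - 845) = 1/(-12799/16) = -16/12799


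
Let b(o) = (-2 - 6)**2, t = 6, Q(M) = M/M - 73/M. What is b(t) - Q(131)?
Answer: 8326/131 ≈ 63.557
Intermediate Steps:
Q(M) = 1 - 73/M
b(o) = 64 (b(o) = (-8)**2 = 64)
b(t) - Q(131) = 64 - (-73 + 131)/131 = 64 - 58/131 = 8326/131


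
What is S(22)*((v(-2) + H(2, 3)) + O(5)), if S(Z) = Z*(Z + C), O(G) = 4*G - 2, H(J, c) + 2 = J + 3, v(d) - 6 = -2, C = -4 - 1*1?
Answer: 9350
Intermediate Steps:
C = -5 (C = -4 - 1 = -5)
v(d) = 4 (v(d) = 6 - 2 = 4)
H(J, c) = 1 + J (H(J, c) = -2 + (J + 3) = -2 + (3 + J) = 1 + J)
O(G) = -2 + 4*G
S(Z) = Z*(-5 + Z) (S(Z) = Z*(Z - 5) = Z*(-5 + Z))
S(22)*((v(-2) + H(2, 3)) + O(5)) = (22*(-5 + 22))*((4 + (1 + 2)) + (-2 + 4*5)) = (22*17)*((4 + 3) + (-2 + 20)) = 374*(7 + 18) = 374*25 = 9350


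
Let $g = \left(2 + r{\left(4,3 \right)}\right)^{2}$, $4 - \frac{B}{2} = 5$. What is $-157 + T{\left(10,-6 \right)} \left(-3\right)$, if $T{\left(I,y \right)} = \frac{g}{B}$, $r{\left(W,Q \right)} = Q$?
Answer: $- \frac{239}{2} \approx -119.5$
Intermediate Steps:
$B = -2$ ($B = 8 - 10 = -2$)
$g = 25$ ($g = \left(2 + 3\right)^{2} = 5^{2} = 25$)
$T{\left(I,y \right)} = - \frac{25}{2}$ ($T{\left(I,y \right)} = \frac{25}{-2} = 25 \left(- \frac{1}{2}\right) = - \frac{25}{2}$)
$-157 + T{\left(10,-6 \right)} \left(-3\right) = -157 - - \frac{75}{2} = -157 + \frac{75}{2} = - \frac{239}{2}$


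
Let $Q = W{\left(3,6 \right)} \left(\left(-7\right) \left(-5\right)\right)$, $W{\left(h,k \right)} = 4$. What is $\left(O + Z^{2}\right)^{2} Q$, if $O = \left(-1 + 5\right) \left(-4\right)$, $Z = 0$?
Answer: $35840$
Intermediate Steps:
$O = -16$ ($O = 4 \left(-4\right) = -16$)
$Q = 140$ ($Q = 4 \left(\left(-7\right) \left(-5\right)\right) = 4 \cdot 35 = 140$)
$\left(O + Z^{2}\right)^{2} Q = \left(-16 + 0^{2}\right)^{2} \cdot 140 = \left(-16 + 0\right)^{2} \cdot 140 = \left(-16\right)^{2} \cdot 140 = 256 \cdot 140 = 35840$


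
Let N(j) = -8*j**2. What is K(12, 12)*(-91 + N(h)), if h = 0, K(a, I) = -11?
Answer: 1001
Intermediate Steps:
K(12, 12)*(-91 + N(h)) = -11*(-91 - 8*0**2) = -11*(-91 - 8*0) = -11*(-91 + 0) = -11*(-91) = 1001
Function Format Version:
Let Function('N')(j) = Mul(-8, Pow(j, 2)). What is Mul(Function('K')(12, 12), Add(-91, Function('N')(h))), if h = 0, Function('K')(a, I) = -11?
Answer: 1001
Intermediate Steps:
Mul(Function('K')(12, 12), Add(-91, Function('N')(h))) = Mul(-11, Add(-91, Mul(-8, Pow(0, 2)))) = Mul(-11, Add(-91, Mul(-8, 0))) = Mul(-11, Add(-91, 0)) = Mul(-11, -91) = 1001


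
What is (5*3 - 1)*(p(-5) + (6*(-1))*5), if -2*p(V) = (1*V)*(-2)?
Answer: -490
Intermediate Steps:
p(V) = V (p(V) = -1*V*(-2)/2 = -V*(-2)/2 = -(-1)*V = V)
(5*3 - 1)*(p(-5) + (6*(-1))*5) = (5*3 - 1)*(-5 + (6*(-1))*5) = (15 - 1)*(-5 - 6*5) = 14*(-5 - 30) = 14*(-35) = -490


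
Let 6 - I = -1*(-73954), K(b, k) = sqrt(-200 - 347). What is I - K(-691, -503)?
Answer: -73948 - I*sqrt(547) ≈ -73948.0 - 23.388*I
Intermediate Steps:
K(b, k) = I*sqrt(547) (K(b, k) = sqrt(-547) = I*sqrt(547))
I = -73948 (I = 6 - (-1)*(-73954) = 6 - 1*73954 = 6 - 73954 = -73948)
I - K(-691, -503) = -73948 - I*sqrt(547)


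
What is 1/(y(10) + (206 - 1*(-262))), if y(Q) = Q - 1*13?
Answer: 1/465 ≈ 0.0021505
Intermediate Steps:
y(Q) = -13 + Q (y(Q) = Q - 13 = -13 + Q)
1/(y(10) + (206 - 1*(-262))) = 1/((-13 + 10) + (206 - 1*(-262))) = 1/(-3 + (206 + 262)) = 1/(-3 + 468) = 1/465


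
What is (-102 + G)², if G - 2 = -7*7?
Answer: 22201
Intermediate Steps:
G = -47 (G = 2 - 7*7 = 2 - 49 = -47)
(-102 + G)² = (-102 - 47)² = (-149)² = 22201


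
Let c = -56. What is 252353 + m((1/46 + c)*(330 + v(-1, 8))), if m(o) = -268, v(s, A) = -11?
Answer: 252085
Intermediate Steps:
252353 + m((1/46 + c)*(330 + v(-1, 8))) = 252353 - 268 = 252085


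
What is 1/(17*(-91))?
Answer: -1/1547 ≈ -0.00064641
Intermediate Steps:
1/(17*(-91)) = 1/(-1547) = -1/1547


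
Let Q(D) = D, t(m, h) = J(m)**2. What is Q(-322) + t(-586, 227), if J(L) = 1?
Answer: -321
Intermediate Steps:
t(m, h) = 1 (t(m, h) = 1**2 = 1)
Q(-322) + t(-586, 227) = -322 + 1 = -321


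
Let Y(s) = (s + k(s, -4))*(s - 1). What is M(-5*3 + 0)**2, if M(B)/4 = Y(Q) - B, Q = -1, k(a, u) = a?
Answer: 5776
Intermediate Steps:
Y(s) = 2*s*(-1 + s) (Y(s) = (s + s)*(s - 1) = (2*s)*(-1 + s) = 2*s*(-1 + s))
M(B) = 16 - 4*B (M(B) = 4*(2*(-1)*(-1 - 1) - B) = 4*(2*(-1)*(-2) - B) = 4*(4 - B) = 16 - 4*B)
M(-5*3 + 0)**2 = (16 - 4*(-5*3 + 0))**2 = (16 - 4*(-15 + 0))**2 = (16 - 4*(-15))**2 = (16 + 60)**2 = 76**2 = 5776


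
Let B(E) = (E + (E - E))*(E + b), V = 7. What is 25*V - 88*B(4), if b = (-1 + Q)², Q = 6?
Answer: -10033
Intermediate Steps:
b = 25 (b = (-1 + 6)² = 5² = 25)
B(E) = E*(25 + E) (B(E) = (E + (E - E))*(E + 25) = (E + 0)*(25 + E) = E*(25 + E))
25*V - 88*B(4) = 25*7 - 352*(25 + 4) = 175 - 352*29 = 175 - 88*116 = 175 - 10208 = -10033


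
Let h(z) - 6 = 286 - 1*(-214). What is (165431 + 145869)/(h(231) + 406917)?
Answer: 311300/407423 ≈ 0.76407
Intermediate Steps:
h(z) = 506 (h(z) = 6 + (286 - 1*(-214)) = 6 + (286 + 214) = 6 + 500 = 506)
(165431 + 145869)/(h(231) + 406917) = (165431 + 145869)/(506 + 406917) = 311300/407423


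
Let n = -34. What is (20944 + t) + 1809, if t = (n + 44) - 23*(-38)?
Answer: 23637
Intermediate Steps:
t = 884 (t = (-34 + 44) - 23*(-38) = 10 + 874 = 884)
(20944 + t) + 1809 = (20944 + 884) + 1809 = 21828 + 1809 = 23637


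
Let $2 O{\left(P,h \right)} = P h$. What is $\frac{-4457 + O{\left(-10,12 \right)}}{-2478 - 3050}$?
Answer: $\frac{4517}{5528} \approx 0.81711$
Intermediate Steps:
$O{\left(P,h \right)} = \frac{P h}{2}$
$\frac{-4457 + O{\left(-10,12 \right)}}{-2478 - 3050} = \frac{-4457 + \frac{1}{2} \left(-10\right) 12}{-2478 - 3050} = \frac{-4457 - 60}{-5528} = \left(-4517\right) \left(- \frac{1}{5528}\right) = \frac{4517}{5528}$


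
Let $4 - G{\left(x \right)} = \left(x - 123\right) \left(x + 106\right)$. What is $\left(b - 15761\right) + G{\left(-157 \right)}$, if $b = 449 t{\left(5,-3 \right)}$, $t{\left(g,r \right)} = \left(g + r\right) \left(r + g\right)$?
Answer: $-28241$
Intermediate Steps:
$t{\left(g,r \right)} = \left(g + r\right)^{2}$ ($t{\left(g,r \right)} = \left(g + r\right) \left(g + r\right) = \left(g + r\right)^{2}$)
$G{\left(x \right)} = 4 - \left(-123 + x\right) \left(106 + x\right)$ ($G{\left(x \right)} = 4 - \left(x - 123\right) \left(x + 106\right) = 4 - \left(-123 + x\right) \left(106 + x\right)$)
$b = 1796$ ($b = 449 \left(5 - 3\right)^{2} = 449 \cdot 2^{2} = 449 \cdot 4 = 1796$)
$\left(b - 15761\right) + G{\left(-157 \right)} = \left(1796 - 15761\right) + \left(13042 - \left(-157\right)^{2} + 17 \left(-157\right)\right) = -13965 - 14276 = -28241$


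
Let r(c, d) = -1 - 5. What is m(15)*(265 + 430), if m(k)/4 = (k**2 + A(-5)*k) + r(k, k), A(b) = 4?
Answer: 775620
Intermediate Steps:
r(c, d) = -6
m(k) = -24 + 4*k**2 + 16*k (m(k) = 4*((k**2 + 4*k) - 6) = 4*(-6 + k**2 + 4*k) = -24 + 4*k**2 + 16*k)
m(15)*(265 + 430) = (-24 + 4*15**2 + 16*15)*(265 + 430) = (-24 + 4*225 + 240)*695 = (-24 + 900 + 240)*695 = 1116*695 = 775620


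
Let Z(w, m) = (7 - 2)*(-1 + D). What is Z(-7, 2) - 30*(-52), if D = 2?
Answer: 1565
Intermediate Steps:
Z(w, m) = 5 (Z(w, m) = (7 - 2)*(-1 + 2) = 5*1 = 5)
Z(-7, 2) - 30*(-52) = 5 - 30*(-52) = 5 + 1560 = 1565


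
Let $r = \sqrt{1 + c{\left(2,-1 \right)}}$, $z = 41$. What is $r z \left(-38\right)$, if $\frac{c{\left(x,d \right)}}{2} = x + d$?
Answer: $- 1558 \sqrt{3} \approx -2698.5$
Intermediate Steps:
$c{\left(x,d \right)} = 2 d + 2 x$ ($c{\left(x,d \right)} = 2 \left(x + d\right) = 2 \left(d + x\right) = 2 d + 2 x$)
$r = \sqrt{3}$ ($r = \sqrt{1 + \left(2 \left(-1\right) + 2 \cdot 2\right)} = \sqrt{1 + \left(-2 + 4\right)} = \sqrt{1 + 2} = \sqrt{3} \approx 1.732$)
$r z \left(-38\right) = \sqrt{3} \cdot 41 \left(-38\right) = 41 \sqrt{3} \left(-38\right) = - 1558 \sqrt{3}$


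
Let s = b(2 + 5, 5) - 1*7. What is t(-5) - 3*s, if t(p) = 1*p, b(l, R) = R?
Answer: 1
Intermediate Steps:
s = -2 (s = 5 - 1*7 = 5 - 7 = -2)
t(p) = p
t(-5) - 3*s = -5 - 3*(-2) = -5 + 6 = 1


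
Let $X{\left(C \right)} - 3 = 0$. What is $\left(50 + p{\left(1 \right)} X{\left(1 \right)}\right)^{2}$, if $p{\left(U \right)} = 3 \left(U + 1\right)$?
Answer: $4624$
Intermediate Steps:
$p{\left(U \right)} = 3 + 3 U$ ($p{\left(U \right)} = 3 \left(1 + U\right) = 3 + 3 U$)
$X{\left(C \right)} = 3$ ($X{\left(C \right)} = 3 + 0 = 3$)
$\left(50 + p{\left(1 \right)} X{\left(1 \right)}\right)^{2} = \left(50 + \left(3 + 3 \cdot 1\right) 3\right)^{2} = \left(50 + \left(3 + 3\right) 3\right)^{2} = \left(50 + 6 \cdot 3\right)^{2} = \left(50 + 18\right)^{2} = 68^{2} = 4624$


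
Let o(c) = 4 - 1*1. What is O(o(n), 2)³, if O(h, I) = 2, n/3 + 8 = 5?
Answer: 8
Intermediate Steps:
n = -9 (n = -24 + 3*5 = -24 + 15 = -9)
o(c) = 3 (o(c) = 4 - 1 = 3)
O(o(n), 2)³ = 2³ = 8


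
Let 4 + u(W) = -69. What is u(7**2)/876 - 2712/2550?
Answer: -5849/5100 ≈ -1.1469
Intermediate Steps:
u(W) = -73 (u(W) = -4 - 69 = -73)
u(7**2)/876 - 2712/2550 = -73/876 - 2712/2550 = -73*1/876 - 2712*1/2550 = -1/12 - 452/425 = -5849/5100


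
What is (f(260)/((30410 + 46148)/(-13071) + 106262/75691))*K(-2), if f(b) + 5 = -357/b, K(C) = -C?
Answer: 1639364650077/572754126880 ≈ 2.8622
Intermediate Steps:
f(b) = -5 - 357/b
(f(260)/((30410 + 46148)/(-13071) + 106262/75691))*K(-2) = ((-5 - 357/260)/((30410 + 46148)/(-13071) + 106262/75691))*(-1*(-2)) = ((-5 - 357*1/260)/(76558*(-1/13071) + 106262*(1/75691)))*2 = ((-5 - 357/260)/(-76558/13071 + 106262/75691))*2 = -1657/(260*(-4405800976/989357061))*2 = -1657/260*(-989357061/4405800976)*2 = (1639364650077/1145508253760)*2 = 1639364650077/572754126880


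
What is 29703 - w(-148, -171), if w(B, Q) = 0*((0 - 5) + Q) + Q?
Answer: 29874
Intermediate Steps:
w(B, Q) = Q (w(B, Q) = 0*(-5 + Q) + Q = 0 + Q = Q)
29703 - w(-148, -171) = 29703 - 1*(-171) = 29703 + 171 = 29874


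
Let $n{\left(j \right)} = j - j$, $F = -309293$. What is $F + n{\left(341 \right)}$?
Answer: $-309293$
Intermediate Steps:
$n{\left(j \right)} = 0$
$F + n{\left(341 \right)} = -309293 + 0 = -309293$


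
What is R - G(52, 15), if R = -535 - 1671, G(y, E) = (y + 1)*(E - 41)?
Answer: -828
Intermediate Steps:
G(y, E) = (1 + y)*(-41 + E)
R = -2206
R - G(52, 15) = -2206 - (-41 + 15 - 41*52 + 15*52) = -2206 - (-41 + 15 - 2132 + 780) = -2206 - 1*(-1378) = -2206 + 1378 = -828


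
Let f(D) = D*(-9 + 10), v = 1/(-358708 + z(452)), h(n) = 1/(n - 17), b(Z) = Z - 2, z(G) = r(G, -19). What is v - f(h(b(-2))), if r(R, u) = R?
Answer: 358235/7523376 ≈ 0.047616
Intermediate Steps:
z(G) = G
b(Z) = -2 + Z
h(n) = 1/(-17 + n)
v = -1/358256 (v = 1/(-358708 + 452) = 1/(-358256) = -1/358256 ≈ -2.7913e-6)
f(D) = D (f(D) = D*1 = D)
v - f(h(b(-2))) = -1/358256 - 1/(-17 + (-2 - 2)) = -1/358256 - 1/(-17 - 4) = -1/358256 - 1/(-21) = -1/358256 - 1*(-1/21) = -1/358256 + 1/21 = 358235/7523376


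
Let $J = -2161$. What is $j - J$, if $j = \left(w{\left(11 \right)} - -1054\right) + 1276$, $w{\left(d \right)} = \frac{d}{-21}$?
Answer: $\frac{94300}{21} \approx 4490.5$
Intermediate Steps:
$w{\left(d \right)} = - \frac{d}{21}$ ($w{\left(d \right)} = d \left(- \frac{1}{21}\right) = - \frac{d}{21}$)
$j = \frac{48919}{21}$ ($j = \left(\left(- \frac{1}{21}\right) 11 - -1054\right) + 1276 = \left(- \frac{11}{21} + 1054\right) + 1276 = \frac{22123}{21} + 1276 = \frac{48919}{21} \approx 2329.5$)
$j - J = \frac{48919}{21} - -2161 = \frac{48919}{21} + 2161 = \frac{94300}{21}$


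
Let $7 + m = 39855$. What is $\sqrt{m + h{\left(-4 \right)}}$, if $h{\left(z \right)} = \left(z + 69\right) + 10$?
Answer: $\sqrt{39923} \approx 199.81$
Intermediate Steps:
$m = 39848$ ($m = -7 + 39855 = 39848$)
$h{\left(z \right)} = 79 + z$ ($h{\left(z \right)} = \left(69 + z\right) + 10 = 79 + z$)
$\sqrt{m + h{\left(-4 \right)}} = \sqrt{39848 + \left(79 - 4\right)} = \sqrt{39848 + 75} = \sqrt{39923}$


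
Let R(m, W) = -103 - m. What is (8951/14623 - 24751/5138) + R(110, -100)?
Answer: -2331323871/10733282 ≈ -217.21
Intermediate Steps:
(8951/14623 - 24751/5138) + R(110, -100) = (8951/14623 - 24751/5138) + (-103 - 1*110) = (8951*(1/14623) - 24751*1/5138) + (-103 - 110) = (8951/14623 - 24751/5138) - 213 = -45134805/10733282 - 213 = -2331323871/10733282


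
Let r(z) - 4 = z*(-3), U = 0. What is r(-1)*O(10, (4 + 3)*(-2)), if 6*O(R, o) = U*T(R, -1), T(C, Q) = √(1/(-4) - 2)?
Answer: 0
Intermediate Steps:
T(C, Q) = 3*I/2 (T(C, Q) = √(-¼ - 2) = √(-9/4) = 3*I/2)
O(R, o) = 0 (O(R, o) = (0*(3*I/2))/6 = (⅙)*0 = 0)
r(z) = 4 - 3*z (r(z) = 4 + z*(-3) = 4 - 3*z)
r(-1)*O(10, (4 + 3)*(-2)) = (4 - 3*(-1))*0 = (4 + 3)*0 = 7*0 = 0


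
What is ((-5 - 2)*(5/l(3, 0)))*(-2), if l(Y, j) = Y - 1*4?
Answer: -70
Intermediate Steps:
l(Y, j) = -4 + Y (l(Y, j) = Y - 4 = -4 + Y)
((-5 - 2)*(5/l(3, 0)))*(-2) = ((-5 - 2)*(5/(-4 + 3)))*(-2) = -35/(-1)*(-2) = -35*(-1)*(-2) = -7*(-5)*(-2) = 35*(-2) = -70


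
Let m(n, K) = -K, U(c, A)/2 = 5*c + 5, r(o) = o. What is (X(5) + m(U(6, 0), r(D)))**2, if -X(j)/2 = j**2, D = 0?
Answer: 2500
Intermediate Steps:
U(c, A) = 10 + 10*c (U(c, A) = 2*(5*c + 5) = 2*(5 + 5*c) = 10 + 10*c)
X(j) = -2*j**2
(X(5) + m(U(6, 0), r(D)))**2 = (-2*5**2 - 1*0)**2 = (-2*25 + 0)**2 = (-50 + 0)**2 = (-50)**2 = 2500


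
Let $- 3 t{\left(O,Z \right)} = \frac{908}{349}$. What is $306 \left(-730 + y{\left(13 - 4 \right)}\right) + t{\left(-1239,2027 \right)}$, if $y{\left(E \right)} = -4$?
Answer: $- \frac{235161296}{1047} \approx -2.246 \cdot 10^{5}$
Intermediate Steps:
$t{\left(O,Z \right)} = - \frac{908}{1047}$ ($t{\left(O,Z \right)} = - \frac{908 \cdot \frac{1}{349}}{3} = \left(- \frac{1}{3}\right) \frac{908}{349} = - \frac{908}{1047}$)
$306 \left(-730 + y{\left(13 - 4 \right)}\right) + t{\left(-1239,2027 \right)} = 306 \left(-730 - 4\right) - \frac{908}{1047} = 306 \left(-734\right) - \frac{908}{1047} = -224604 - \frac{908}{1047} = - \frac{235161296}{1047}$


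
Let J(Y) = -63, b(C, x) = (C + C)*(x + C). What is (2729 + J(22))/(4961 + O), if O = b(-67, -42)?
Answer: 2666/19567 ≈ 0.13625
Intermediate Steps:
b(C, x) = 2*C*(C + x) (b(C, x) = (2*C)*(C + x) = 2*C*(C + x))
O = 14606 (O = 2*(-67)*(-67 - 42) = 2*(-67)*(-109) = 14606)
(2729 + J(22))/(4961 + O) = (2729 - 63)/(4961 + 14606) = 2666/19567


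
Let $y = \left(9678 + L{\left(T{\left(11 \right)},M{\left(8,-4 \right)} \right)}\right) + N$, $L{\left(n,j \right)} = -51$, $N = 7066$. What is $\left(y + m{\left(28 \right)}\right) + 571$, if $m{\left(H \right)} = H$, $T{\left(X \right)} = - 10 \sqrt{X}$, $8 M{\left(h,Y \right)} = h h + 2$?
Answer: $17292$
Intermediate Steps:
$M{\left(h,Y \right)} = \frac{1}{4} + \frac{h^{2}}{8}$ ($M{\left(h,Y \right)} = \frac{h h + 2}{8} = \frac{h^{2} + 2}{8} = \frac{2 + h^{2}}{8} = \frac{1}{4} + \frac{h^{2}}{8}$)
$y = 16693$ ($y = \left(9678 - 51\right) + 7066 = 9627 + 7066 = 16693$)
$\left(y + m{\left(28 \right)}\right) + 571 = \left(16693 + 28\right) + 571 = 16721 + 571 = 17292$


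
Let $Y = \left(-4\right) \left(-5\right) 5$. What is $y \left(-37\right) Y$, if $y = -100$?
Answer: $370000$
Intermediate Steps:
$Y = 100$ ($Y = 20 \cdot 5 = 100$)
$y \left(-37\right) Y = \left(-100\right) \left(-37\right) 100 = 3700 \cdot 100 = 370000$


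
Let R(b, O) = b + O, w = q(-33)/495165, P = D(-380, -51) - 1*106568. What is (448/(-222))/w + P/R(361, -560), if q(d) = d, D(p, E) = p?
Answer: 680734108/22089 ≈ 30818.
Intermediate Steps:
P = -106948 (P = -380 - 1*106568 = -380 - 106568 = -106948)
w = -1/15005 (w = -33/495165 = -33*1/495165 = -1/15005 ≈ -6.6644e-5)
R(b, O) = O + b
(448/(-222))/w + P/R(361, -560) = (448/(-222))/(-1/15005) - 106948/(-560 + 361) = (448*(-1/222))*(-15005) - 106948/(-199) = -224/111*(-15005) - 106948*(-1/199) = 3361120/111 + 106948/199 = 680734108/22089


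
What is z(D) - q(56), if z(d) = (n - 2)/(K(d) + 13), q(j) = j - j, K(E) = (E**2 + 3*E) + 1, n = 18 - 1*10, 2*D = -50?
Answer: 1/94 ≈ 0.010638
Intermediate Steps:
D = -25 (D = (1/2)*(-50) = -25)
n = 8 (n = 18 - 10 = 8)
K(E) = 1 + E**2 + 3*E
q(j) = 0
z(d) = 6/(14 + d**2 + 3*d) (z(d) = (8 - 2)/((1 + d**2 + 3*d) + 13) = 6/(14 + d**2 + 3*d))
z(D) - q(56) = 6/(14 + (-25)**2 + 3*(-25)) - 1*0 = 6/(14 + 625 - 75) + 0 = 6/564 + 0 = 6*(1/564) + 0 = 1/94 + 0 = 1/94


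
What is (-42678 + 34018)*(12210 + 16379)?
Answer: -247580740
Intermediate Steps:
(-42678 + 34018)*(12210 + 16379) = -8660*28589 = -247580740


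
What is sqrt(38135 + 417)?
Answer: 2*sqrt(9638) ≈ 196.35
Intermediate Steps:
sqrt(38135 + 417) = sqrt(38552) = 2*sqrt(9638)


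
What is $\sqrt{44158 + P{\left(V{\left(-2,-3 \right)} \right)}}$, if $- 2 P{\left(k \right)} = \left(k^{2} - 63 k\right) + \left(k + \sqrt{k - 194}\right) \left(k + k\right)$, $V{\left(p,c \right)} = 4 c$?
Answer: $2 \sqrt{10891 + 3 i \sqrt{206}} \approx 208.72 + 0.41259 i$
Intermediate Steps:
$P{\left(k \right)} = - \frac{k^{2}}{2} + \frac{63 k}{2} - k \left(k + \sqrt{-194 + k}\right)$ ($P{\left(k \right)} = - \frac{\left(k^{2} - 63 k\right) + \left(k + \sqrt{k - 194}\right) \left(k + k\right)}{2} = - \frac{\left(k^{2} - 63 k\right) + \left(k + \sqrt{-194 + k}\right) 2 k}{2} = - \frac{\left(k^{2} - 63 k\right) + 2 k \left(k + \sqrt{-194 + k}\right)}{2} = - \frac{k^{2} - 63 k + 2 k \left(k + \sqrt{-194 + k}\right)}{2} = - \frac{k^{2}}{2} + \frac{63 k}{2} - k \left(k + \sqrt{-194 + k}\right)$)
$\sqrt{44158 + P{\left(V{\left(-2,-3 \right)} \right)}} = \sqrt{44158 + \frac{4 \left(-3\right) \left(63 - 3 \cdot 4 \left(-3\right) - 2 \sqrt{-194 + 4 \left(-3\right)}\right)}{2}} = \sqrt{44158 + \frac{1}{2} \left(-12\right) \left(63 - -36 - 2 \sqrt{-194 - 12}\right)} = \sqrt{44158 + \frac{1}{2} \left(-12\right) \left(63 + 36 - 2 \sqrt{-206}\right)} = \sqrt{44158 + \frac{1}{2} \left(-12\right) \left(63 + 36 - 2 i \sqrt{206}\right)} = \sqrt{44158 + \frac{1}{2} \left(-12\right) \left(99 - 2 i \sqrt{206}\right)} = \sqrt{44158 - \left(594 - 12 i \sqrt{206}\right)} = \sqrt{43564 + 12 i \sqrt{206}}$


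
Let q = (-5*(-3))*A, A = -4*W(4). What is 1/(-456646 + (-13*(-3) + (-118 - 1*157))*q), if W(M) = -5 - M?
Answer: -1/584086 ≈ -1.7121e-6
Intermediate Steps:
A = 36 (A = -4*(-5 - 1*4) = -4*(-5 - 4) = -4*(-9) = 36)
q = 540 (q = -5*(-3)*36 = 15*36 = 540)
1/(-456646 + (-13*(-3) + (-118 - 1*157))*q) = 1/(-456646 + (-13*(-3) + (-118 - 1*157))*540) = 1/(-456646 + (39 + (-118 - 157))*540) = 1/(-456646 + (39 - 275)*540) = 1/(-456646 - 236*540) = 1/(-456646 - 127440) = 1/(-584086) = -1/584086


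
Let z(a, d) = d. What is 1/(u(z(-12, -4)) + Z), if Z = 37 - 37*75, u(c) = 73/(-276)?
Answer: -276/755761 ≈ -0.00036519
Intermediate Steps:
u(c) = -73/276 (u(c) = 73*(-1/276) = -73/276)
Z = -2738 (Z = 37 - 2775 = -2738)
1/(u(z(-12, -4)) + Z) = 1/(-73/276 - 2738) = 1/(-755761/276) = -276/755761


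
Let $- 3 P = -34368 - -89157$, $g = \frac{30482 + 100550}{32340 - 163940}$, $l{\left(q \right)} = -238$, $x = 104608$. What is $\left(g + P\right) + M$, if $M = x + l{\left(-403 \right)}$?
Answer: $\frac{1416443771}{16450} \approx 86106.0$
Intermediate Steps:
$g = - \frac{16379}{16450}$ ($g = \frac{131032}{-131600} = 131032 \left(- \frac{1}{131600}\right) = - \frac{16379}{16450} \approx -0.99568$)
$P = -18263$ ($P = - \frac{-34368 - -89157}{3} = - \frac{-34368 + 89157}{3} = \left(- \frac{1}{3}\right) 54789 = -18263$)
$M = 104370$ ($M = 104608 - 238 = 104370$)
$\left(g + P\right) + M = \left(- \frac{16379}{16450} - 18263\right) + 104370 = - \frac{300442729}{16450} + 104370 = \frac{1416443771}{16450}$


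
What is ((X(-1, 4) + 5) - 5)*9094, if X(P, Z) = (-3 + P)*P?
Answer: 36376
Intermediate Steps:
X(P, Z) = P*(-3 + P)
((X(-1, 4) + 5) - 5)*9094 = ((-(-3 - 1) + 5) - 5)*9094 = ((-1*(-4) + 5) - 5)*9094 = ((4 + 5) - 5)*9094 = (9 - 5)*9094 = 4*9094 = 36376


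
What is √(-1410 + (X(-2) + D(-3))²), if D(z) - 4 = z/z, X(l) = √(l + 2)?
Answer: I*√1385 ≈ 37.216*I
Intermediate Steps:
X(l) = √(2 + l)
D(z) = 5 (D(z) = 4 + z/z = 4 + 1 = 5)
√(-1410 + (X(-2) + D(-3))²) = √(-1410 + (√(2 - 2) + 5)²) = √(-1410 + (√0 + 5)²) = √(-1410 + (0 + 5)²) = √(-1410 + 5²) = √(-1410 + 25) = √(-1385) = I*√1385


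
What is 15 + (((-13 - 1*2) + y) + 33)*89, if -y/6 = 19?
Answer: -8529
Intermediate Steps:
y = -114 (y = -6*19 = -114)
15 + (((-13 - 1*2) + y) + 33)*89 = 15 + (((-13 - 1*2) - 114) + 33)*89 = 15 + (((-13 - 2) - 114) + 33)*89 = 15 + ((-15 - 114) + 33)*89 = 15 + (-129 + 33)*89 = 15 - 96*89 = 15 - 8544 = -8529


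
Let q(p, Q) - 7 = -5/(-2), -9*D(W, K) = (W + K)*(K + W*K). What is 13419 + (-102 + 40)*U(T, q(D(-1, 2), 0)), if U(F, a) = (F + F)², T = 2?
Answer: 12427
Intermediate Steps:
D(W, K) = -(K + W)*(K + K*W)/9 (D(W, K) = -(W + K)*(K + W*K)/9 = -(K + W)*(K + K*W)/9)
q(p, Q) = 19/2 (q(p, Q) = 7 - 5/(-2) = 7 - 5*(-½) = 7 + 5/2 = 19/2)
U(F, a) = 4*F² (U(F, a) = (2*F)² = 4*F²)
13419 + (-102 + 40)*U(T, q(D(-1, 2), 0)) = 13419 + (-102 + 40)*(4*2²) = 13419 - 248*4 = 13419 - 62*16 = 13419 - 992 = 12427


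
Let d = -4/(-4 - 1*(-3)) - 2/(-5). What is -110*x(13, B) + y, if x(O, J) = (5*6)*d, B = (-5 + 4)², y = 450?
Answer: -14070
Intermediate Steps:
d = 22/5 (d = -4/(-4 + 3) - 2*(-⅕) = -4/(-1) + ⅖ = -4*(-1) + ⅖ = 4 + ⅖ = 22/5 ≈ 4.4000)
B = 1 (B = (-1)² = 1)
x(O, J) = 132 (x(O, J) = (5*6)*(22/5) = 30*(22/5) = 132)
-110*x(13, B) + y = -110*132 + 450 = -14520 + 450 = -14070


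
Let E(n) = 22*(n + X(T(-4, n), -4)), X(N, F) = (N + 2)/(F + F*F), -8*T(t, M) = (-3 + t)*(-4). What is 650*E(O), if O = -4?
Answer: -117975/2 ≈ -58988.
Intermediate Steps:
T(t, M) = -3/2 + t/2 (T(t, M) = -(-3 + t)*(-4)/8 = -(12 - 4*t)/8 = -3/2 + t/2)
X(N, F) = (2 + N)/(F + F²)
E(n) = -11/4 + 22*n (E(n) = 22*(n + (2 + (-3/2 + (½)*(-4)))/((-4)*(1 - 4))) = 22*(n - ¼*(2 + (-3/2 - 2))/(-3)) = 22*(n - ¼*(-⅓)*(2 - 7/2)) = 22*(n - ¼*(-⅓)*(-3/2)) = 22*(n - ⅛) = 22*(-⅛ + n) = -11/4 + 22*n)
650*E(O) = 650*(-11/4 + 22*(-4)) = 650*(-11/4 - 88) = 650*(-363/4) = -117975/2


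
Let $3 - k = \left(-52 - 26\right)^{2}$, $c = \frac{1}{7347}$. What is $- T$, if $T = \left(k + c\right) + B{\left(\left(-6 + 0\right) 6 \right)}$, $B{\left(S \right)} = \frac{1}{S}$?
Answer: $\frac{536127721}{88164} \approx 6081.0$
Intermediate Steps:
$c = \frac{1}{7347} \approx 0.00013611$
$k = -6081$ ($k = 3 - \left(-52 - 26\right)^{2} = 3 - \left(-78\right)^{2} = 3 - 6084 = -6081$)
$T = - \frac{536127721}{88164}$ ($T = \left(-6081 + \frac{1}{7347}\right) + \frac{1}{\left(-6 + 0\right) 6} = - \frac{44677106}{7347} + \frac{1}{\left(-6\right) 6} = - \frac{44677106}{7347} + \frac{1}{-36} = - \frac{44677106}{7347} - \frac{1}{36} = - \frac{536127721}{88164} \approx -6081.0$)
$- T = \left(-1\right) \left(- \frac{536127721}{88164}\right) = \frac{536127721}{88164}$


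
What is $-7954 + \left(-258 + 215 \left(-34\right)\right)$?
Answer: $-15522$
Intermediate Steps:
$-7954 + \left(-258 + 215 \left(-34\right)\right) = -7954 - 7568 = -15522$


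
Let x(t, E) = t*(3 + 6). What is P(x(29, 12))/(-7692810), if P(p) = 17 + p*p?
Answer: -34069/3846405 ≈ -0.0088574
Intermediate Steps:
x(t, E) = 9*t (x(t, E) = t*9 = 9*t)
P(p) = 17 + p²
P(x(29, 12))/(-7692810) = (17 + (9*29)²)/(-7692810) = (17 + 261²)*(-1/7692810) = (17 + 68121)*(-1/7692810) = 68138*(-1/7692810) = -34069/3846405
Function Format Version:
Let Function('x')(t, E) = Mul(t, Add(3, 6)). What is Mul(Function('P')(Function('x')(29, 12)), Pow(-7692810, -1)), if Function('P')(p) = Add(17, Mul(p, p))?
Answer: Rational(-34069, 3846405) ≈ -0.0088574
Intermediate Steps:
Function('x')(t, E) = Mul(9, t) (Function('x')(t, E) = Mul(t, 9) = Mul(9, t))
Function('P')(p) = Add(17, Pow(p, 2))
Mul(Function('P')(Function('x')(29, 12)), Pow(-7692810, -1)) = Mul(Add(17, Pow(Mul(9, 29), 2)), Pow(-7692810, -1)) = Mul(Add(17, Pow(261, 2)), Rational(-1, 7692810)) = Mul(Add(17, 68121), Rational(-1, 7692810)) = Mul(68138, Rational(-1, 7692810)) = Rational(-34069, 3846405)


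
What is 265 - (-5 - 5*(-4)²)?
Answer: 350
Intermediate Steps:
265 - (-5 - 5*(-4)²) = 265 - (-5 - 5*16) = 265 - (-5 - 80) = 265 - (-85) = 265 - 1*(-85) = 265 + 85 = 350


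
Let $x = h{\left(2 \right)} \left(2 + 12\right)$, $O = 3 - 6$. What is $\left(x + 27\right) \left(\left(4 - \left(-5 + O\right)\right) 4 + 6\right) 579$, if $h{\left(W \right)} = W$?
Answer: $1719630$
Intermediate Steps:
$O = -3$ ($O = 3 - 6 = -3$)
$x = 28$ ($x = 2 \left(2 + 12\right) = 2 \cdot 14 = 28$)
$\left(x + 27\right) \left(\left(4 - \left(-5 + O\right)\right) 4 + 6\right) 579 = \left(28 + 27\right) \left(\left(4 + \left(5 - -3\right)\right) 4 + 6\right) 579 = 55 \left(\left(4 + \left(5 + 3\right)\right) 4 + 6\right) 579 = 55 \left(\left(4 + 8\right) 4 + 6\right) 579 = 55 \left(12 \cdot 4 + 6\right) 579 = 55 \left(48 + 6\right) 579 = 55 \cdot 54 \cdot 579 = 55 \cdot 31266 = 1719630$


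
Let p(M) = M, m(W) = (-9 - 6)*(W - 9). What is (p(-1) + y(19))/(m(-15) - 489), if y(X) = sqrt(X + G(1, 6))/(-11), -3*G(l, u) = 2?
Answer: 1/129 + sqrt(165)/4257 ≈ 0.010769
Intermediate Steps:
G(l, u) = -2/3 (G(l, u) = -1/3*2 = -2/3)
m(W) = 135 - 15*W (m(W) = -15*(-9 + W) = 135 - 15*W)
y(X) = -sqrt(-2/3 + X)/11 (y(X) = sqrt(X - 2/3)/(-11) = sqrt(-2/3 + X)*(-1/11) = -sqrt(-2/3 + X)/11)
(p(-1) + y(19))/(m(-15) - 489) = (-1 - sqrt(-6 + 9*19)/33)/((135 - 15*(-15)) - 489) = (-1 - sqrt(-6 + 171)/33)/((135 + 225) - 489) = (-1 - sqrt(165)/33)/(360 - 489) = (-1 - sqrt(165)/33)/(-129) = (-1 - sqrt(165)/33)*(-1/129) = 1/129 + sqrt(165)/4257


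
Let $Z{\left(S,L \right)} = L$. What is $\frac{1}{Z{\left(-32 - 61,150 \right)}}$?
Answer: $\frac{1}{150} \approx 0.0066667$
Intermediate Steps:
$\frac{1}{Z{\left(-32 - 61,150 \right)}} = \frac{1}{150}$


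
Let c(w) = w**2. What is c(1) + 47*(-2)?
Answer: -93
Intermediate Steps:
c(1) + 47*(-2) = 1**2 + 47*(-2) = 1 - 94 = -93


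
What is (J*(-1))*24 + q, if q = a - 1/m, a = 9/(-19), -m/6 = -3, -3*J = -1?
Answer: -2917/342 ≈ -8.5292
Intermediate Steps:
J = ⅓ (J = -⅓*(-1) = ⅓ ≈ 0.33333)
m = 18 (m = -6*(-3) = 18)
a = -9/19 (a = 9*(-1/19) = -9/19 ≈ -0.47368)
q = -181/342 (q = -9/19 - 1/18 = -181/342 ≈ -0.52924)
(J*(-1))*24 + q = ((⅓)*(-1))*24 - 181/342 = -⅓*24 - 181/342 = -8 - 181/342 = -2917/342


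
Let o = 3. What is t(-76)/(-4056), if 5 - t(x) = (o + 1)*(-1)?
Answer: -3/1352 ≈ -0.0022189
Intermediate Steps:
t(x) = 9 (t(x) = 5 - (3 + 1)*(-1) = 5 - 4*(-1) = 5 - 1*(-4) = 5 + 4 = 9)
t(-76)/(-4056) = 9/(-4056) = 9*(-1/4056) = -3/1352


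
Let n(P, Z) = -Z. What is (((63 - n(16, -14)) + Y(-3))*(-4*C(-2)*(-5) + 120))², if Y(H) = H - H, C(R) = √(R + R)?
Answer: 30732800 + 23049600*I ≈ 3.0733e+7 + 2.305e+7*I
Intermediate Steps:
C(R) = √2*√R (C(R) = √(2*R) = √2*√R)
Y(H) = 0
(((63 - n(16, -14)) + Y(-3))*(-4*C(-2)*(-5) + 120))² = (((63 - (-1)*(-14)) + 0)*(-4*√2*√(-2)*(-5) + 120))² = (((63 - 1*14) + 0)*(-4*√2*I*√2*(-5) + 120))² = (((63 - 14) + 0)*(-8*I*(-5) + 120))² = ((49 + 0)*(-8*I*(-5) + 120))² = (49*(40*I + 120))² = (49*(120 + 40*I))² = (5880 + 1960*I)²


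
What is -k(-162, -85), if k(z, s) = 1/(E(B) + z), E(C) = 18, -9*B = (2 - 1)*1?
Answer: 1/144 ≈ 0.0069444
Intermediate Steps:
B = -1/9 (B = -(2 - 1)/9 = -1/9 ≈ -0.11111)
k(z, s) = 1/(18 + z)
-k(-162, -85) = -1/(18 - 162) = -1/(-144) = -1*(-1/144) = 1/144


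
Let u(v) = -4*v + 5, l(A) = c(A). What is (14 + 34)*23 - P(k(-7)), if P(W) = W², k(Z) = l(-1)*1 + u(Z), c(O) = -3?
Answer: 204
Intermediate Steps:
l(A) = -3
u(v) = 5 - 4*v
k(Z) = 2 - 4*Z (k(Z) = -3*1 + (5 - 4*Z) = -3 + (5 - 4*Z) = 2 - 4*Z)
(14 + 34)*23 - P(k(-7)) = (14 + 34)*23 - (2 - 4*(-7))² = 48*23 - (2 + 28)² = 1104 - 1*30² = 1104 - 1*900 = 1104 - 900 = 204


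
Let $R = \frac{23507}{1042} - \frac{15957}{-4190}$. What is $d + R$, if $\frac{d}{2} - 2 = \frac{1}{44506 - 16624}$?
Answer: $\frac{462094510196}{15216531795} \approx 30.368$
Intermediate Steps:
$R = \frac{28780381}{1091495}$ ($R = 23507 \cdot \frac{1}{1042} - - \frac{15957}{4190} = \frac{23507}{1042} + \frac{15957}{4190} = \frac{28780381}{1091495} \approx 26.368$)
$d = \frac{55765}{13941}$ ($d = 4 + \frac{2}{44506 - 16624} = 4 + \frac{2}{27882} = 4 + 2 \cdot \frac{1}{27882} = 4 + \frac{1}{13941} = \frac{55765}{13941} \approx 4.0001$)
$d + R = \frac{55765}{13941} + \frac{28780381}{1091495} = \frac{462094510196}{15216531795}$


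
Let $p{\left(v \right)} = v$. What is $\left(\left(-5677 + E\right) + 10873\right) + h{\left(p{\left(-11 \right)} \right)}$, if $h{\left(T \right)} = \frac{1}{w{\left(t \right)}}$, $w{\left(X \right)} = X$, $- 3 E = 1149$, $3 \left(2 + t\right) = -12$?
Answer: $\frac{28877}{6} \approx 4812.8$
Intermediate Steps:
$t = -6$ ($t = -2 + \frac{1}{3} \left(-12\right) = -2 - 4 = -6$)
$E = -383$ ($E = \left(- \frac{1}{3}\right) 1149 = -383$)
$h{\left(T \right)} = - \frac{1}{6}$ ($h{\left(T \right)} = \frac{1}{-6} = - \frac{1}{6}$)
$\left(\left(-5677 + E\right) + 10873\right) + h{\left(p{\left(-11 \right)} \right)} = \left(\left(-5677 - 383\right) + 10873\right) - \frac{1}{6} = \left(-6060 + 10873\right) - \frac{1}{6} = 4813 - \frac{1}{6} = \frac{28877}{6}$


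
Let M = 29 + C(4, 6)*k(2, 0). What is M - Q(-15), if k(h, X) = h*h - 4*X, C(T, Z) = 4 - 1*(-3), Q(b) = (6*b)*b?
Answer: -1293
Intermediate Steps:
Q(b) = 6*b²
C(T, Z) = 7 (C(T, Z) = 4 + 3 = 7)
k(h, X) = h² - 4*X
M = 57 (M = 29 + 7*(2² - 4*0) = 29 + 7*(4 + 0) = 29 + 7*4 = 29 + 28 = 57)
M - Q(-15) = 57 - 6*(-15)² = 57 - 6*225 = 57 - 1*1350 = 57 - 1350 = -1293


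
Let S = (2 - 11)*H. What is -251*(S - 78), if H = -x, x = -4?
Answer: 28614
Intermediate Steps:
H = 4 (H = -1*(-4) = 4)
S = -36 (S = (2 - 11)*4 = -9*4 = -36)
-251*(S - 78) = -251*(-36 - 78) = -251*(-114) = 28614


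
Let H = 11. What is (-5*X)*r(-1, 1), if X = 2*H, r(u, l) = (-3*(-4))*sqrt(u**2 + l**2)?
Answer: -1320*sqrt(2) ≈ -1866.8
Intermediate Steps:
r(u, l) = 12*sqrt(l**2 + u**2)
X = 22 (X = 2*11 = 22)
(-5*X)*r(-1, 1) = (-5*22)*(12*sqrt(1**2 + (-1)**2)) = -1320*sqrt(1 + 1) = -1320*sqrt(2)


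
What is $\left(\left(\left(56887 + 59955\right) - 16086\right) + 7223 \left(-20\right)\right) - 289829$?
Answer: $-333533$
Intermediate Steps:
$\left(\left(\left(56887 + 59955\right) - 16086\right) + 7223 \left(-20\right)\right) - 289829 = \left(\left(116842 - 16086\right) - 144460\right) - 289829 = \left(100756 - 144460\right) - 289829 = -43704 - 289829 = -333533$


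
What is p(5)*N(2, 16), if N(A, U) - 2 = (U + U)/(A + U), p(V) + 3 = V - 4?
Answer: -68/9 ≈ -7.5556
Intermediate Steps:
p(V) = -7 + V (p(V) = -3 + (V - 4) = -3 + (-4 + V) = -7 + V)
N(A, U) = 2 + 2*U/(A + U) (N(A, U) = 2 + (U + U)/(A + U) = 2 + (2*U)/(A + U) = 2 + 2*U/(A + U))
p(5)*N(2, 16) = (-7 + 5)*(2*(2 + 2*16)/(2 + 16)) = -4*(2 + 32)/18 = -4*34/18 = -2*34/9 = -68/9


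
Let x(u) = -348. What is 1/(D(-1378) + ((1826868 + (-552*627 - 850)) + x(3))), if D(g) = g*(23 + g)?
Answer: 1/3346756 ≈ 2.9880e-7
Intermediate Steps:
1/(D(-1378) + ((1826868 + (-552*627 - 850)) + x(3))) = 1/(-1378*(23 - 1378) + ((1826868 + (-552*627 - 850)) - 348)) = 1/(-1378*(-1355) + ((1826868 + (-346104 - 850)) - 348)) = 1/(1867190 + ((1826868 - 346954) - 348)) = 1/(1867190 + (1479914 - 348)) = 1/(1867190 + 1479566) = 1/3346756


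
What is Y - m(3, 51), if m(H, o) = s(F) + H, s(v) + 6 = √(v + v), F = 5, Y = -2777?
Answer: -2774 - √10 ≈ -2777.2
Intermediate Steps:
s(v) = -6 + √2*√v (s(v) = -6 + √(v + v) = -6 + √(2*v) = -6 + √2*√v)
m(H, o) = -6 + H + √10 (m(H, o) = (-6 + √2*√5) + H = (-6 + √10) + H = -6 + H + √10)
Y - m(3, 51) = -2777 - (-6 + 3 + √10) = -2777 - (-3 + √10) = -2777 + (3 - √10) = -2774 - √10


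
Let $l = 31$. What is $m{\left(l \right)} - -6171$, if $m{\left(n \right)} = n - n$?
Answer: $6171$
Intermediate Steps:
$m{\left(n \right)} = 0$
$m{\left(l \right)} - -6171 = 0 - -6171 = 0 + \left(-51 + 6222\right) = 0 + 6171 = 6171$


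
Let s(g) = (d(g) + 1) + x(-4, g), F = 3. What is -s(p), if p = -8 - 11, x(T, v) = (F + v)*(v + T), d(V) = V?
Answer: -350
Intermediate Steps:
x(T, v) = (3 + v)*(T + v) (x(T, v) = (3 + v)*(v + T) = (3 + v)*(T + v))
p = -19
s(g) = -11 + g² (s(g) = (g + 1) + (g² + 3*(-4) + 3*g - 4*g) = (1 + g) + (g² - 12 + 3*g - 4*g) = (1 + g) + (-12 + g² - g) = -11 + g²)
-s(p) = -(-11 + (-19)²) = -(-11 + 361) = -1*350 = -350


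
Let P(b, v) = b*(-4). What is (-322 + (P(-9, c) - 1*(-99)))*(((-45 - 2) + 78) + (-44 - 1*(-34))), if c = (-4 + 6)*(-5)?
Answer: -3927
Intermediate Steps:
c = -10 (c = 2*(-5) = -10)
P(b, v) = -4*b
(-322 + (P(-9, c) - 1*(-99)))*(((-45 - 2) + 78) + (-44 - 1*(-34))) = (-322 + (-4*(-9) - 1*(-99)))*(((-45 - 2) + 78) + (-44 - 1*(-34))) = (-322 + (36 + 99))*((-47 + 78) + (-44 + 34)) = (-322 + 135)*(31 - 10) = -187*21 = -3927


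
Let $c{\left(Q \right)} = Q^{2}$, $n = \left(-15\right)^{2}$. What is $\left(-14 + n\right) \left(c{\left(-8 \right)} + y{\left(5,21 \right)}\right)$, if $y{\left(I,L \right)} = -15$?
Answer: $10339$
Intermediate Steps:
$n = 225$
$\left(-14 + n\right) \left(c{\left(-8 \right)} + y{\left(5,21 \right)}\right) = \left(-14 + 225\right) \left(\left(-8\right)^{2} - 15\right) = 211 \left(64 - 15\right) = 211 \cdot 49 = 10339$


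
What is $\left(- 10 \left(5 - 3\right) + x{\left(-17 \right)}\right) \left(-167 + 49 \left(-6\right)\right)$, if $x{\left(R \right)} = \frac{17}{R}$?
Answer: $9681$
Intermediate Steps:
$\left(- 10 \left(5 - 3\right) + x{\left(-17 \right)}\right) \left(-167 + 49 \left(-6\right)\right) = \left(- 10 \left(5 - 3\right) + \frac{17}{-17}\right) \left(-167 + 49 \left(-6\right)\right) = \left(\left(-10\right) 2 + 17 \left(- \frac{1}{17}\right)\right) \left(-167 - 294\right) = \left(-20 - 1\right) \left(-461\right) = \left(-21\right) \left(-461\right) = 9681$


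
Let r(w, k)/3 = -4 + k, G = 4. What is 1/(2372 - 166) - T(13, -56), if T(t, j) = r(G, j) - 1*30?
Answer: 463261/2206 ≈ 210.00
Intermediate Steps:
r(w, k) = -12 + 3*k (r(w, k) = 3*(-4 + k) = -12 + 3*k)
T(t, j) = -42 + 3*j (T(t, j) = (-12 + 3*j) - 1*30 = (-12 + 3*j) - 30 = -42 + 3*j)
1/(2372 - 166) - T(13, -56) = 1/(2372 - 166) - (-42 + 3*(-56)) = 1/2206 - (-42 - 168) = 1/2206 - 1*(-210) = 1/2206 + 210 = 463261/2206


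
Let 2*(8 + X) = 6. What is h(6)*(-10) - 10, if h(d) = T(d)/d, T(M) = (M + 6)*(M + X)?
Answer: -30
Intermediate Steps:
X = -5 (X = -8 + (1/2)*6 = -8 + 3 = -5)
T(M) = (-5 + M)*(6 + M) (T(M) = (M + 6)*(M - 5) = (6 + M)*(-5 + M) = (-5 + M)*(6 + M))
h(d) = (-30 + d + d**2)/d
h(6)*(-10) - 10 = (1 + 6 - 30/6)*(-10) - 10 = (1 + 6 - 30*1/6)*(-10) - 10 = (1 + 6 - 5)*(-10) - 10 = 2*(-10) - 10 = -20 - 10 = -30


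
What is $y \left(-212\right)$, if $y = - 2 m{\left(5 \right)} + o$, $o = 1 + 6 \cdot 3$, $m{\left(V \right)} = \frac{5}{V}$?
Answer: $-3604$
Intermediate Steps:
$o = 19$ ($o = 1 + 18 = 19$)
$y = 17$ ($y = - 2 \cdot \frac{5}{5} + 19 = - 2 \cdot 5 \cdot \frac{1}{5} + 19 = \left(-2\right) 1 + 19 = -2 + 19 = 17$)
$y \left(-212\right) = 17 \left(-212\right) = -3604$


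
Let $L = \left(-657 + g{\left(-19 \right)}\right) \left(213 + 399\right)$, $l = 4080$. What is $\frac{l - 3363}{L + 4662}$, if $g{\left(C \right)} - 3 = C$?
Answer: $- \frac{239}{135738} \approx -0.0017607$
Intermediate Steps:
$g{\left(C \right)} = 3 + C$
$L = -411876$ ($L = \left(-657 + \left(3 - 19\right)\right) \left(213 + 399\right) = \left(-657 - 16\right) 612 = \left(-673\right) 612 = -411876$)
$\frac{l - 3363}{L + 4662} = \frac{4080 - 3363}{-411876 + 4662} = \frac{717}{-407214} = 717 \left(- \frac{1}{407214}\right) = - \frac{239}{135738}$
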